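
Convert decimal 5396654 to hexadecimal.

Using repeated division by 16 (digits 10–15 are A–F):
5396654 ÷ 16 = 337290 remainder 14 (E)
337290 ÷ 16 = 21080 remainder 10 (A)
21080 ÷ 16 = 1317 remainder 8
1317 ÷ 16 = 82 remainder 5
82 ÷ 16 = 5 remainder 2
5 ÷ 16 = 0 remainder 5
Reading remainders bottom to top: 5258AE



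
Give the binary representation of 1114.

Using repeated division by 2:
1114 ÷ 2 = 557 remainder 0
557 ÷ 2 = 278 remainder 1
278 ÷ 2 = 139 remainder 0
139 ÷ 2 = 69 remainder 1
69 ÷ 2 = 34 remainder 1
34 ÷ 2 = 17 remainder 0
17 ÷ 2 = 8 remainder 1
8 ÷ 2 = 4 remainder 0
4 ÷ 2 = 2 remainder 0
2 ÷ 2 = 1 remainder 0
1 ÷ 2 = 0 remainder 1
Reading remainders bottom to top: 10001011010



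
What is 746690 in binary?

Using repeated division by 2:
746690 ÷ 2 = 373345 remainder 0
373345 ÷ 2 = 186672 remainder 1
186672 ÷ 2 = 93336 remainder 0
93336 ÷ 2 = 46668 remainder 0
46668 ÷ 2 = 23334 remainder 0
23334 ÷ 2 = 11667 remainder 0
11667 ÷ 2 = 5833 remainder 1
5833 ÷ 2 = 2916 remainder 1
2916 ÷ 2 = 1458 remainder 0
1458 ÷ 2 = 729 remainder 0
729 ÷ 2 = 364 remainder 1
364 ÷ 2 = 182 remainder 0
182 ÷ 2 = 91 remainder 0
91 ÷ 2 = 45 remainder 1
45 ÷ 2 = 22 remainder 1
22 ÷ 2 = 11 remainder 0
11 ÷ 2 = 5 remainder 1
5 ÷ 2 = 2 remainder 1
2 ÷ 2 = 1 remainder 0
1 ÷ 2 = 0 remainder 1
Reading remainders bottom to top: 10110110010011000010



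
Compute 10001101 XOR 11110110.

XOR: 1 when bits differ
  10001101
^ 11110110
----------
  01111011
Decimal: 141 ^ 246 = 123



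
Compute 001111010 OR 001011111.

OR: 1 when either bit is 1
  001111010
| 001011111
-----------
  001111111
Decimal: 122 | 95 = 127



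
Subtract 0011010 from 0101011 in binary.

Method 1 - Direct subtraction (column by column from the right: bit − bit − borrow-in; if negative, add 2 and borrow 1 from the next column):
borrow: 0100000
        0101011
-       0011010
---------------
        0010001

Method 2 - Add two's complement:
Two's complement of 0011010: invert → 1100101, add 1 → 1100110
  0101011
+ 1100110
---------
 10010001  (end carry out of the top bit = 1)
Discarding the end carry: 0010001
Decimal check:
  0101011 = 32 + 8 + 2 + 1 = 43
  0011010 = 16 + 8 + 2 = 26
  43 - 26 = 17, and 0010001 = 16 + 1 = 17 ✓



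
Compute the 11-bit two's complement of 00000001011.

Original: 00000001011
Step 1 - Invert all bits: 11111110100
Step 2 - Add 1: 11111110101
Verification: 00000001011 + 11111110101 = 100000000000; discarding the end carry (carry out of the top bit) leaves the 11-bit value 00000000000, as required for x + (-x)



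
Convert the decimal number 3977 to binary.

Using repeated division by 2:
3977 ÷ 2 = 1988 remainder 1
1988 ÷ 2 = 994 remainder 0
994 ÷ 2 = 497 remainder 0
497 ÷ 2 = 248 remainder 1
248 ÷ 2 = 124 remainder 0
124 ÷ 2 = 62 remainder 0
62 ÷ 2 = 31 remainder 0
31 ÷ 2 = 15 remainder 1
15 ÷ 2 = 7 remainder 1
7 ÷ 2 = 3 remainder 1
3 ÷ 2 = 1 remainder 1
1 ÷ 2 = 0 remainder 1
Reading remainders bottom to top: 111110001001



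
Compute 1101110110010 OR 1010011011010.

OR: 1 when either bit is 1
  1101110110010
| 1010011011010
---------------
  1111111111010
Decimal: 7090 | 5338 = 8186



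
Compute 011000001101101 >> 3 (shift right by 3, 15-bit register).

Original: 011000001101101 (decimal 12397)
Shift right by 3 positions
Drop the 3 low bits; fill with zeros on the left
Result: 000011000001101 (decimal 1549)
Equivalent: 12397 >> 3 = 12397 ÷ 2^3 = 1549



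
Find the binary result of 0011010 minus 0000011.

Method 1 - Direct subtraction (column by column from the right: bit − bit − borrow-in; if negative, add 2 and borrow 1 from the next column):
borrow: 0001110
        0011010
-       0000011
---------------
        0010111

Method 2 - Add two's complement:
Two's complement of 0000011: invert → 1111100, add 1 → 1111101
  0011010
+ 1111101
---------
 10010111  (end carry out of the top bit = 1)
Discarding the end carry: 0010111
Decimal check:
  0011010 = 16 + 8 + 2 = 26
  0000011 = 2 + 1 = 3
  26 - 3 = 23, and 0010111 = 16 + 4 + 2 + 1 = 23 ✓



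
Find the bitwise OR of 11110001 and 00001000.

OR: 1 when either bit is 1
  11110001
| 00001000
----------
  11111001
Decimal: 241 | 8 = 249



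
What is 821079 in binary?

Using repeated division by 2:
821079 ÷ 2 = 410539 remainder 1
410539 ÷ 2 = 205269 remainder 1
205269 ÷ 2 = 102634 remainder 1
102634 ÷ 2 = 51317 remainder 0
51317 ÷ 2 = 25658 remainder 1
25658 ÷ 2 = 12829 remainder 0
12829 ÷ 2 = 6414 remainder 1
6414 ÷ 2 = 3207 remainder 0
3207 ÷ 2 = 1603 remainder 1
1603 ÷ 2 = 801 remainder 1
801 ÷ 2 = 400 remainder 1
400 ÷ 2 = 200 remainder 0
200 ÷ 2 = 100 remainder 0
100 ÷ 2 = 50 remainder 0
50 ÷ 2 = 25 remainder 0
25 ÷ 2 = 12 remainder 1
12 ÷ 2 = 6 remainder 0
6 ÷ 2 = 3 remainder 0
3 ÷ 2 = 1 remainder 1
1 ÷ 2 = 0 remainder 1
Reading remainders bottom to top: 11001000011101010111



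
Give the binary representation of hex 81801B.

Convert each hex digit to 4 bits:
  8 = 1000
  1 = 0001
  8 = 1000
  0 = 0000
  1 = 0001
  B = 1011
Concatenate: 100000011000000000011011



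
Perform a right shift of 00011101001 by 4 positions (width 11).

Original: 00011101001 (decimal 233)
Shift right by 4 positions
Drop the 4 low bits; fill with zeros on the left
Result: 00000001110 (decimal 14)
Equivalent: 233 >> 4 = 233 ÷ 2^4 = 14



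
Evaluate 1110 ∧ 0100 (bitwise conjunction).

AND: 1 only when both bits are 1
  1110
& 0100
------
  0100
Decimal: 14 & 4 = 4



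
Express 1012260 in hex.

Using repeated division by 16 (digits 10–15 are A–F):
1012260 ÷ 16 = 63266 remainder 4
63266 ÷ 16 = 3954 remainder 2
3954 ÷ 16 = 247 remainder 2
247 ÷ 16 = 15 remainder 7
15 ÷ 16 = 0 remainder 15 (F)
Reading remainders bottom to top: F7224



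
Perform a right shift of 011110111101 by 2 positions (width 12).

Original: 011110111101 (decimal 1981)
Shift right by 2 positions
Drop the 2 low bits; fill with zeros on the left
Result: 000111101111 (decimal 495)
Equivalent: 1981 >> 2 = 1981 ÷ 2^2 = 495



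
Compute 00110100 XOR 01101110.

XOR: 1 when bits differ
  00110100
^ 01101110
----------
  01011010
Decimal: 52 ^ 110 = 90



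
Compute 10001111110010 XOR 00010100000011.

XOR: 1 when bits differ
  10001111110010
^ 00010100000011
----------------
  10011011110001
Decimal: 9202 ^ 1283 = 9969



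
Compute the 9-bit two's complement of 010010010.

Original: 010010010
Step 1 - Invert all bits: 101101101
Step 2 - Add 1: 101101110
Verification: 010010010 + 101101110 = 1000000000; discarding the end carry (carry out of the top bit) leaves the 9-bit value 000000000, as required for x + (-x)



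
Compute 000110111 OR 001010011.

OR: 1 when either bit is 1
  000110111
| 001010011
-----------
  001110111
Decimal: 55 | 83 = 119



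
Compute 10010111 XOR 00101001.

XOR: 1 when bits differ
  10010111
^ 00101001
----------
  10111110
Decimal: 151 ^ 41 = 190



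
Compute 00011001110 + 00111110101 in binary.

Add column by column from the right: bit + bit + carry-in; write the sum mod 2, carry 1 when the sum is 2 or 3.
carry:  01111111000
        00011001110
+       00111110101
-------------------
       001011000011
(the carry out of the leftmost column, 0, becomes the leading bit)
Decimal check:
  00011001110 = 128 + 64 + 8 + 4 + 2 = 206
  00111110101 = 256 + 128 + 64 + 32 + 16 + 4 + 1 = 501
  206 + 501 = 707, and 001011000011 = 512 + 128 + 64 + 2 + 1 = 707 ✓



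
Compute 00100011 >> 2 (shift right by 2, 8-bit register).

Original: 00100011 (decimal 35)
Shift right by 2 positions
Drop the 2 low bits; fill with zeros on the left
Result: 00001000 (decimal 8)
Equivalent: 35 >> 2 = 35 ÷ 2^2 = 8



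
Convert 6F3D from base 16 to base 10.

Expand by place value (powers of 16):
Digit values: F = 15, D = 13
6F3D = 6 × 16^3 + 15 × 16^2 + 3 × 16^1 + 13 × 16^0
= 6 × 4096 + 15 × 256 + 3 × 16 + 13 × 1
= 24576 + 3840 + 48 + 13
= 28477



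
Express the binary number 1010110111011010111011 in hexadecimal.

Group into 4-bit nibbles from right:
  0010 = 2
  1011 = B
  0111 = 7
  0110 = 6
  1011 = B
  1011 = B
Result: 2B76BB



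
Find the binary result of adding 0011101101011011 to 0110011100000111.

Add column by column from the right: bit + bit + carry-in; write the sum mod 2, carry 1 when the sum is 2 or 3.
carry:  1111111000111110
        0011101101011011
+       0110011100000111
------------------------
       01010001001100010
(the carry out of the leftmost column, 0, becomes the leading bit)
Decimal check:
  0011101101011011 = 8192 + 4096 + 2048 + 512 + 256 + 64 + 16 + 8 + 2 + 1 = 15195
  0110011100000111 = 16384 + 8192 + 1024 + 512 + 256 + 4 + 2 + 1 = 26375
  15195 + 26375 = 41570, and 01010001001100010 = 32768 + 8192 + 512 + 64 + 32 + 2 = 41570 ✓



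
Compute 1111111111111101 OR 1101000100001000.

OR: 1 when either bit is 1
  1111111111111101
| 1101000100001000
------------------
  1111111111111101
Decimal: 65533 | 53512 = 65533



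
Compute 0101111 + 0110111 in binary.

Add column by column from the right: bit + bit + carry-in; write the sum mod 2, carry 1 when the sum is 2 or 3.
carry:  1111110
        0101111
+       0110111
---------------
       01100110
(the carry out of the leftmost column, 0, becomes the leading bit)
Decimal check:
  0101111 = 32 + 8 + 4 + 2 + 1 = 47
  0110111 = 32 + 16 + 4 + 2 + 1 = 55
  47 + 55 = 102, and 01100110 = 64 + 32 + 4 + 2 = 102 ✓



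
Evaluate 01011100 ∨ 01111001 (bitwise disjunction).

OR: 1 when either bit is 1
  01011100
| 01111001
----------
  01111101
Decimal: 92 | 121 = 125



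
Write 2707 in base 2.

Using repeated division by 2:
2707 ÷ 2 = 1353 remainder 1
1353 ÷ 2 = 676 remainder 1
676 ÷ 2 = 338 remainder 0
338 ÷ 2 = 169 remainder 0
169 ÷ 2 = 84 remainder 1
84 ÷ 2 = 42 remainder 0
42 ÷ 2 = 21 remainder 0
21 ÷ 2 = 10 remainder 1
10 ÷ 2 = 5 remainder 0
5 ÷ 2 = 2 remainder 1
2 ÷ 2 = 1 remainder 0
1 ÷ 2 = 0 remainder 1
Reading remainders bottom to top: 101010010011



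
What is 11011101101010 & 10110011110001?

AND: 1 only when both bits are 1
  11011101101010
& 10110011110001
----------------
  10010001100000
Decimal: 14186 & 11505 = 9312



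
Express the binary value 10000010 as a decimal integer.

Sum of powers of 2 for each 1-bit:
2^1 + 2^7
= 2 + 128
= 130



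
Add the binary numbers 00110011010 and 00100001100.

Add column by column from the right: bit + bit + carry-in; write the sum mod 2, carry 1 when the sum is 2 or 3.
carry:  01000110000
        00110011010
+       00100001100
-------------------
       001010100110
(the carry out of the leftmost column, 0, becomes the leading bit)
Decimal check:
  00110011010 = 256 + 128 + 16 + 8 + 2 = 410
  00100001100 = 256 + 8 + 4 = 268
  410 + 268 = 678, and 001010100110 = 512 + 128 + 32 + 4 + 2 = 678 ✓



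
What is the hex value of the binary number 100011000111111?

Group into 4-bit nibbles from right:
  0100 = 4
  0110 = 6
  0011 = 3
  1111 = F
Result: 463F



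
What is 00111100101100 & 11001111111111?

AND: 1 only when both bits are 1
  00111100101100
& 11001111111111
----------------
  00001100101100
Decimal: 3884 & 13311 = 812



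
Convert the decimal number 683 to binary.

Using repeated division by 2:
683 ÷ 2 = 341 remainder 1
341 ÷ 2 = 170 remainder 1
170 ÷ 2 = 85 remainder 0
85 ÷ 2 = 42 remainder 1
42 ÷ 2 = 21 remainder 0
21 ÷ 2 = 10 remainder 1
10 ÷ 2 = 5 remainder 0
5 ÷ 2 = 2 remainder 1
2 ÷ 2 = 1 remainder 0
1 ÷ 2 = 0 remainder 1
Reading remainders bottom to top: 1010101011



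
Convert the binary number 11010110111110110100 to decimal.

Sum of powers of 2 for each 1-bit:
2^2 + 2^4 + 2^5 + 2^7 + 2^8 + 2^9 + 2^10 + 2^11 + 2^13 + 2^14 + 2^16 + 2^18 + 2^19
= 4 + 16 + 32 + 128 + 256 + 512 + 1024 + 2048 + 8192 + 16384 + 65536 + 262144 + 524288
= 880564



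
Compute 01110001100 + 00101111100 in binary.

Add column by column from the right: bit + bit + carry-in; write the sum mod 2, carry 1 when the sum is 2 or 3.
carry:  11111111000
        01110001100
+       00101111100
-------------------
       010100001000
(the carry out of the leftmost column, 0, becomes the leading bit)
Decimal check:
  01110001100 = 512 + 256 + 128 + 8 + 4 = 908
  00101111100 = 256 + 64 + 32 + 16 + 8 + 4 = 380
  908 + 380 = 1288, and 010100001000 = 1024 + 256 + 8 = 1288 ✓



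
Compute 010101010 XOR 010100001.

XOR: 1 when bits differ
  010101010
^ 010100001
-----------
  000001011
Decimal: 170 ^ 161 = 11



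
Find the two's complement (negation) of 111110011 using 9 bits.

Original (sign bit 1, negative): 111110011
Step 1 - Invert all bits: 000001100
Step 2 - Add 1: 000001101
Verification: 111110011 + 000001101 = 1000000000; discarding the end carry (carry out of the top bit) leaves the 9-bit value 000000000, as required for x + (-x)



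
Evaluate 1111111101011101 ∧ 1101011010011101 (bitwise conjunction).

AND: 1 only when both bits are 1
  1111111101011101
& 1101011010011101
------------------
  1101011000011101
Decimal: 65373 & 54941 = 54813



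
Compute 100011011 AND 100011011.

AND: 1 only when both bits are 1
  100011011
& 100011011
-----------
  100011011
Decimal: 283 & 283 = 283



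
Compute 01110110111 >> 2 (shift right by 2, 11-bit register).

Original: 01110110111 (decimal 951)
Shift right by 2 positions
Drop the 2 low bits; fill with zeros on the left
Result: 00011101101 (decimal 237)
Equivalent: 951 >> 2 = 951 ÷ 2^2 = 237



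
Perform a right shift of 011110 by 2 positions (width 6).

Original: 011110 (decimal 30)
Shift right by 2 positions
Drop the 2 low bits; fill with zeros on the left
Result: 000111 (decimal 7)
Equivalent: 30 >> 2 = 30 ÷ 2^2 = 7



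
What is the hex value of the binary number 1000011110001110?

Group into 4-bit nibbles from right:
  1000 = 8
  0111 = 7
  1000 = 8
  1110 = E
Result: 878E



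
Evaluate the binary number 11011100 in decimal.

Sum of powers of 2 for each 1-bit:
2^2 + 2^3 + 2^4 + 2^6 + 2^7
= 4 + 8 + 16 + 64 + 128
= 220



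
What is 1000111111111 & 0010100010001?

AND: 1 only when both bits are 1
  1000111111111
& 0010100010001
---------------
  0000100010001
Decimal: 4607 & 1297 = 273



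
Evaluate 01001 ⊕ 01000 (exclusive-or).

XOR: 1 when bits differ
  01001
^ 01000
-------
  00001
Decimal: 9 ^ 8 = 1



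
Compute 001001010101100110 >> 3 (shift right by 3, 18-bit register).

Original: 001001010101100110 (decimal 38246)
Shift right by 3 positions
Drop the 3 low bits; fill with zeros on the left
Result: 000001001010101100 (decimal 4780)
Equivalent: 38246 >> 3 = 38246 ÷ 2^3 = 4780



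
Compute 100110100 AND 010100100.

AND: 1 only when both bits are 1
  100110100
& 010100100
-----------
  000100100
Decimal: 308 & 164 = 36



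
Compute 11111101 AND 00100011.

AND: 1 only when both bits are 1
  11111101
& 00100011
----------
  00100001
Decimal: 253 & 35 = 33



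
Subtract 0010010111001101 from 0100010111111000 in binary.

Method 1 - Direct subtraction (column by column from the right: bit − bit − borrow-in; if negative, add 2 and borrow 1 from the next column):
borrow: 0100000000011110
        0100010111111000
-       0010010111001101
------------------------
        0010000000101011

Method 2 - Add two's complement:
Two's complement of 0010010111001101: invert → 1101101000110010, add 1 → 1101101000110011
  0100010111111000
+ 1101101000110011
------------------
 10010000000101011  (end carry out of the top bit = 1)
Discarding the end carry: 0010000000101011
Decimal check:
  0100010111111000 = 16384 + 1024 + 256 + 128 + 64 + 32 + 16 + 8 = 17912
  0010010111001101 = 8192 + 1024 + 256 + 128 + 64 + 8 + 4 + 1 = 9677
  17912 - 9677 = 8235, and 0010000000101011 = 8192 + 32 + 8 + 2 + 1 = 8235 ✓



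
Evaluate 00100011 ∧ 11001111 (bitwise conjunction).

AND: 1 only when both bits are 1
  00100011
& 11001111
----------
  00000011
Decimal: 35 & 207 = 3



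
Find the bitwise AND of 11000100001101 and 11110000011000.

AND: 1 only when both bits are 1
  11000100001101
& 11110000011000
----------------
  11000000001000
Decimal: 12557 & 15384 = 12296



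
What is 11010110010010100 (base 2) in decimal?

Sum of powers of 2 for each 1-bit:
2^2 + 2^4 + 2^7 + 2^10 + 2^11 + 2^13 + 2^15 + 2^16
= 4 + 16 + 128 + 1024 + 2048 + 8192 + 32768 + 65536
= 109716



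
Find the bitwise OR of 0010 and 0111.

OR: 1 when either bit is 1
  0010
| 0111
------
  0111
Decimal: 2 | 7 = 7



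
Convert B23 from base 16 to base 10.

Expand by place value (powers of 16):
Digit values: B = 11
B23 = 11 × 16^2 + 2 × 16^1 + 3 × 16^0
= 11 × 256 + 2 × 16 + 3 × 1
= 2816 + 32 + 3
= 2851



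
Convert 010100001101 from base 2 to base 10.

Sum of powers of 2 for each 1-bit:
2^0 + 2^2 + 2^3 + 2^8 + 2^10
= 1 + 4 + 8 + 256 + 1024
= 1293



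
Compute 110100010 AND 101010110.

AND: 1 only when both bits are 1
  110100010
& 101010110
-----------
  100000010
Decimal: 418 & 342 = 258



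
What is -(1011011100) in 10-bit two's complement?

Original (sign bit 1, negative): 1011011100
Step 1 - Invert all bits: 0100100011
Step 2 - Add 1: 0100100100
Verification: 1011011100 + 0100100100 = 10000000000; discarding the end carry (carry out of the top bit) leaves the 10-bit value 0000000000, as required for x + (-x)



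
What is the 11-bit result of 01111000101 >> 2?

Original: 01111000101 (decimal 965)
Shift right by 2 positions
Drop the 2 low bits; fill with zeros on the left
Result: 00011110001 (decimal 241)
Equivalent: 965 >> 2 = 965 ÷ 2^2 = 241



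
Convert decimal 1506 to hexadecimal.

Using repeated division by 16 (digits 10–15 are A–F):
1506 ÷ 16 = 94 remainder 2
94 ÷ 16 = 5 remainder 14 (E)
5 ÷ 16 = 0 remainder 5
Reading remainders bottom to top: 5E2



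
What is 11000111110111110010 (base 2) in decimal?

Sum of powers of 2 for each 1-bit:
2^1 + 2^4 + 2^5 + 2^6 + 2^7 + 2^8 + 2^10 + 2^11 + 2^12 + 2^13 + 2^14 + 2^18 + 2^19
= 2 + 16 + 32 + 64 + 128 + 256 + 1024 + 2048 + 4096 + 8192 + 16384 + 262144 + 524288
= 818674



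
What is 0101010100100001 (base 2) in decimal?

Sum of powers of 2 for each 1-bit:
2^0 + 2^5 + 2^8 + 2^10 + 2^12 + 2^14
= 1 + 32 + 256 + 1024 + 4096 + 16384
= 21793



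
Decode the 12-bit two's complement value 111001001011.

Binary: 111001001011
Sign bit: 1 (negative)
Invert: 000110110100
Add 1:  000110110101
Magnitude: 000110110101 = 256 + 128 + 32 + 16 + 4 + 1 = 437
Value: -437



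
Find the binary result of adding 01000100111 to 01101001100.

Add column by column from the right: bit + bit + carry-in; write the sum mod 2, carry 1 when the sum is 2 or 3.
carry:  10000011000
        01000100111
+       01101001100
-------------------
       010101110011
(the carry out of the leftmost column, 0, becomes the leading bit)
Decimal check:
  01000100111 = 512 + 32 + 4 + 2 + 1 = 551
  01101001100 = 512 + 256 + 64 + 8 + 4 = 844
  551 + 844 = 1395, and 010101110011 = 1024 + 256 + 64 + 32 + 16 + 2 + 1 = 1395 ✓



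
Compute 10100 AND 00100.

AND: 1 only when both bits are 1
  10100
& 00100
-------
  00100
Decimal: 20 & 4 = 4



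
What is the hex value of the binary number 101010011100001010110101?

Group into 4-bit nibbles from right:
  1010 = A
  1001 = 9
  1100 = C
  0010 = 2
  1011 = B
  0101 = 5
Result: A9C2B5



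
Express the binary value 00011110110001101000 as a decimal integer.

Sum of powers of 2 for each 1-bit:
2^3 + 2^5 + 2^6 + 2^10 + 2^11 + 2^13 + 2^14 + 2^15 + 2^16
= 8 + 32 + 64 + 1024 + 2048 + 8192 + 16384 + 32768 + 65536
= 126056



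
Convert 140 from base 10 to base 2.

Using repeated division by 2:
140 ÷ 2 = 70 remainder 0
70 ÷ 2 = 35 remainder 0
35 ÷ 2 = 17 remainder 1
17 ÷ 2 = 8 remainder 1
8 ÷ 2 = 4 remainder 0
4 ÷ 2 = 2 remainder 0
2 ÷ 2 = 1 remainder 0
1 ÷ 2 = 0 remainder 1
Reading remainders bottom to top: 10001100



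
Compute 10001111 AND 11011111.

AND: 1 only when both bits are 1
  10001111
& 11011111
----------
  10001111
Decimal: 143 & 223 = 143



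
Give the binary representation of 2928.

Using repeated division by 2:
2928 ÷ 2 = 1464 remainder 0
1464 ÷ 2 = 732 remainder 0
732 ÷ 2 = 366 remainder 0
366 ÷ 2 = 183 remainder 0
183 ÷ 2 = 91 remainder 1
91 ÷ 2 = 45 remainder 1
45 ÷ 2 = 22 remainder 1
22 ÷ 2 = 11 remainder 0
11 ÷ 2 = 5 remainder 1
5 ÷ 2 = 2 remainder 1
2 ÷ 2 = 1 remainder 0
1 ÷ 2 = 0 remainder 1
Reading remainders bottom to top: 101101110000



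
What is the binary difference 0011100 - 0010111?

Method 1 - Direct subtraction (column by column from the right: bit − bit − borrow-in; if negative, add 2 and borrow 1 from the next column):
borrow: 0001110
        0011100
-       0010111
---------------
        0000101

Method 2 - Add two's complement:
Two's complement of 0010111: invert → 1101000, add 1 → 1101001
  0011100
+ 1101001
---------
 10000101  (end carry out of the top bit = 1)
Discarding the end carry: 0000101
Decimal check:
  0011100 = 16 + 8 + 4 = 28
  0010111 = 16 + 4 + 2 + 1 = 23
  28 - 23 = 5, and 0000101 = 4 + 1 = 5 ✓



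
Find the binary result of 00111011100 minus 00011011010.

Method 1 - Direct subtraction (column by column from the right: bit − bit − borrow-in; if negative, add 2 and borrow 1 from the next column):
borrow: 00000000100
        00111011100
-       00011011010
-------------------
        00100000010

Method 2 - Add two's complement:
Two's complement of 00011011010: invert → 11100100101, add 1 → 11100100110
  00111011100
+ 11100100110
-------------
 100100000010  (end carry out of the top bit = 1)
Discarding the end carry: 00100000010
Decimal check:
  00111011100 = 256 + 128 + 64 + 16 + 8 + 4 = 476
  00011011010 = 128 + 64 + 16 + 8 + 2 = 218
  476 - 218 = 258, and 00100000010 = 256 + 2 = 258 ✓



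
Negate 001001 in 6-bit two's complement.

Original: 001001
Step 1 - Invert all bits: 110110
Step 2 - Add 1: 110111
Verification: 001001 + 110111 = 1000000; discarding the end carry (carry out of the top bit) leaves the 6-bit value 000000, as required for x + (-x)



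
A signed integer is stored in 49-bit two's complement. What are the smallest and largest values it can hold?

For 49-bit two's complement:
Minimum: -2^48 = -281474976710656
Maximum: 2^48 - 1 = 281474976710655



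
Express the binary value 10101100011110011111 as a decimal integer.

Sum of powers of 2 for each 1-bit:
2^0 + 2^1 + 2^2 + 2^3 + 2^4 + 2^7 + 2^8 + 2^9 + 2^10 + 2^14 + 2^15 + 2^17 + 2^19
= 1 + 2 + 4 + 8 + 16 + 128 + 256 + 512 + 1024 + 16384 + 32768 + 131072 + 524288
= 706463



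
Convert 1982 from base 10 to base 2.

Using repeated division by 2:
1982 ÷ 2 = 991 remainder 0
991 ÷ 2 = 495 remainder 1
495 ÷ 2 = 247 remainder 1
247 ÷ 2 = 123 remainder 1
123 ÷ 2 = 61 remainder 1
61 ÷ 2 = 30 remainder 1
30 ÷ 2 = 15 remainder 0
15 ÷ 2 = 7 remainder 1
7 ÷ 2 = 3 remainder 1
3 ÷ 2 = 1 remainder 1
1 ÷ 2 = 0 remainder 1
Reading remainders bottom to top: 11110111110



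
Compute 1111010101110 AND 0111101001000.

AND: 1 only when both bits are 1
  1111010101110
& 0111101001000
---------------
  0111000001000
Decimal: 7854 & 3912 = 3592



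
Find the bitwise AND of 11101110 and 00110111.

AND: 1 only when both bits are 1
  11101110
& 00110111
----------
  00100110
Decimal: 238 & 55 = 38



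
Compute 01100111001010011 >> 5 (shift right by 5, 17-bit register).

Original: 01100111001010011 (decimal 52819)
Shift right by 5 positions
Drop the 5 low bits; fill with zeros on the left
Result: 00000011001110010 (decimal 1650)
Equivalent: 52819 >> 5 = 52819 ÷ 2^5 = 1650



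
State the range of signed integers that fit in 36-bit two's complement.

For 36-bit two's complement:
Minimum: -2^35 = -34359738368
Maximum: 2^35 - 1 = 34359738367



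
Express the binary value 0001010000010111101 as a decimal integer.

Sum of powers of 2 for each 1-bit:
2^0 + 2^2 + 2^3 + 2^4 + 2^5 + 2^7 + 2^13 + 2^15
= 1 + 4 + 8 + 16 + 32 + 128 + 8192 + 32768
= 41149



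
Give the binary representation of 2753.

Using repeated division by 2:
2753 ÷ 2 = 1376 remainder 1
1376 ÷ 2 = 688 remainder 0
688 ÷ 2 = 344 remainder 0
344 ÷ 2 = 172 remainder 0
172 ÷ 2 = 86 remainder 0
86 ÷ 2 = 43 remainder 0
43 ÷ 2 = 21 remainder 1
21 ÷ 2 = 10 remainder 1
10 ÷ 2 = 5 remainder 0
5 ÷ 2 = 2 remainder 1
2 ÷ 2 = 1 remainder 0
1 ÷ 2 = 0 remainder 1
Reading remainders bottom to top: 101011000001



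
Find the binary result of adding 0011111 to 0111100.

Add column by column from the right: bit + bit + carry-in; write the sum mod 2, carry 1 when the sum is 2 or 3.
carry:  1111000
        0011111
+       0111100
---------------
       01011011
(the carry out of the leftmost column, 0, becomes the leading bit)
Decimal check:
  0011111 = 16 + 8 + 4 + 2 + 1 = 31
  0111100 = 32 + 16 + 8 + 4 = 60
  31 + 60 = 91, and 01011011 = 64 + 16 + 8 + 2 + 1 = 91 ✓



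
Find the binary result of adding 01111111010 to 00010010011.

Add column by column from the right: bit + bit + carry-in; write the sum mod 2, carry 1 when the sum is 2 or 3.
carry:  11111100100
        01111111010
+       00010010011
-------------------
       010010001101
(the carry out of the leftmost column, 0, becomes the leading bit)
Decimal check:
  01111111010 = 512 + 256 + 128 + 64 + 32 + 16 + 8 + 2 = 1018
  00010010011 = 128 + 16 + 2 + 1 = 147
  1018 + 147 = 1165, and 010010001101 = 1024 + 128 + 8 + 4 + 1 = 1165 ✓



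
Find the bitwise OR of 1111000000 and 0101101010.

OR: 1 when either bit is 1
  1111000000
| 0101101010
------------
  1111101010
Decimal: 960 | 362 = 1002



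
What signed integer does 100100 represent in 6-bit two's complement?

Binary: 100100
Sign bit: 1 (negative)
Invert: 011011
Add 1:  011100
Magnitude: 011100 = 16 + 8 + 4 = 28
Value: -28



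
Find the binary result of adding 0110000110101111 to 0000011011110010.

Add column by column from the right: bit + bit + carry-in; write the sum mod 2, carry 1 when the sum is 2 or 3.
carry:  0000111111111100
        0110000110101111
+       0000011011110010
------------------------
       00110100010100001
(the carry out of the leftmost column, 0, becomes the leading bit)
Decimal check:
  0110000110101111 = 16384 + 8192 + 256 + 128 + 32 + 8 + 4 + 2 + 1 = 25007
  0000011011110010 = 1024 + 512 + 128 + 64 + 32 + 16 + 2 = 1778
  25007 + 1778 = 26785, and 00110100010100001 = 16384 + 8192 + 2048 + 128 + 32 + 1 = 26785 ✓



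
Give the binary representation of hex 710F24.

Convert each hex digit to 4 bits:
  7 = 0111
  1 = 0001
  0 = 0000
  F = 1111
  2 = 0010
  4 = 0100
Concatenate: 011100010000111100100100



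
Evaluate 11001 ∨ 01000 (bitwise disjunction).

OR: 1 when either bit is 1
  11001
| 01000
-------
  11001
Decimal: 25 | 8 = 25



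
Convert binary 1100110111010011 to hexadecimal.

Group into 4-bit nibbles from right:
  1100 = C
  1101 = D
  1101 = D
  0011 = 3
Result: CDD3



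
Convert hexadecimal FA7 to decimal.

Expand by place value (powers of 16):
Digit values: F = 15, A = 10
FA7 = 15 × 16^2 + 10 × 16^1 + 7 × 16^0
= 15 × 256 + 10 × 16 + 7 × 1
= 3840 + 160 + 7
= 4007



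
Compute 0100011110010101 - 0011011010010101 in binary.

Method 1 - Direct subtraction (column by column from the right: bit − bit − borrow-in; if negative, add 2 and borrow 1 from the next column):
borrow: 0110000000000000
        0100011110010101
-       0011011010010101
------------------------
        0001000100000000

Method 2 - Add two's complement:
Two's complement of 0011011010010101: invert → 1100100101101010, add 1 → 1100100101101011
  0100011110010101
+ 1100100101101011
------------------
 10001000100000000  (end carry out of the top bit = 1)
Discarding the end carry: 0001000100000000
Decimal check:
  0100011110010101 = 16384 + 1024 + 512 + 256 + 128 + 16 + 4 + 1 = 18325
  0011011010010101 = 8192 + 4096 + 1024 + 512 + 128 + 16 + 4 + 1 = 13973
  18325 - 13973 = 4352, and 0001000100000000 = 4096 + 256 = 4352 ✓



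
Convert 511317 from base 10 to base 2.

Using repeated division by 2:
511317 ÷ 2 = 255658 remainder 1
255658 ÷ 2 = 127829 remainder 0
127829 ÷ 2 = 63914 remainder 1
63914 ÷ 2 = 31957 remainder 0
31957 ÷ 2 = 15978 remainder 1
15978 ÷ 2 = 7989 remainder 0
7989 ÷ 2 = 3994 remainder 1
3994 ÷ 2 = 1997 remainder 0
1997 ÷ 2 = 998 remainder 1
998 ÷ 2 = 499 remainder 0
499 ÷ 2 = 249 remainder 1
249 ÷ 2 = 124 remainder 1
124 ÷ 2 = 62 remainder 0
62 ÷ 2 = 31 remainder 0
31 ÷ 2 = 15 remainder 1
15 ÷ 2 = 7 remainder 1
7 ÷ 2 = 3 remainder 1
3 ÷ 2 = 1 remainder 1
1 ÷ 2 = 0 remainder 1
Reading remainders bottom to top: 1111100110101010101



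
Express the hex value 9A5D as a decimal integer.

Expand by place value (powers of 16):
Digit values: A = 10, D = 13
9A5D = 9 × 16^3 + 10 × 16^2 + 5 × 16^1 + 13 × 16^0
= 9 × 4096 + 10 × 256 + 5 × 16 + 13 × 1
= 36864 + 2560 + 80 + 13
= 39517



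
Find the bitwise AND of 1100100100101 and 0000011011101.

AND: 1 only when both bits are 1
  1100100100101
& 0000011011101
---------------
  0000000000101
Decimal: 6437 & 221 = 5



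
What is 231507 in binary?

Using repeated division by 2:
231507 ÷ 2 = 115753 remainder 1
115753 ÷ 2 = 57876 remainder 1
57876 ÷ 2 = 28938 remainder 0
28938 ÷ 2 = 14469 remainder 0
14469 ÷ 2 = 7234 remainder 1
7234 ÷ 2 = 3617 remainder 0
3617 ÷ 2 = 1808 remainder 1
1808 ÷ 2 = 904 remainder 0
904 ÷ 2 = 452 remainder 0
452 ÷ 2 = 226 remainder 0
226 ÷ 2 = 113 remainder 0
113 ÷ 2 = 56 remainder 1
56 ÷ 2 = 28 remainder 0
28 ÷ 2 = 14 remainder 0
14 ÷ 2 = 7 remainder 0
7 ÷ 2 = 3 remainder 1
3 ÷ 2 = 1 remainder 1
1 ÷ 2 = 0 remainder 1
Reading remainders bottom to top: 111000100001010011



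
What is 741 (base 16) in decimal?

Expand by place value (powers of 16):
741 = 7 × 16^2 + 4 × 16^1 + 1 × 16^0
= 7 × 256 + 4 × 16 + 1 × 1
= 1792 + 64 + 1
= 1857



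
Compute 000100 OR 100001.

OR: 1 when either bit is 1
  000100
| 100001
--------
  100101
Decimal: 4 | 33 = 37



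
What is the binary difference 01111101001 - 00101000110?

Method 1 - Direct subtraction (column by column from the right: bit − bit − borrow-in; if negative, add 2 and borrow 1 from the next column):
borrow: 00000001100
        01111101001
-       00101000110
-------------------
        01010100011

Method 2 - Add two's complement:
Two's complement of 00101000110: invert → 11010111001, add 1 → 11010111010
  01111101001
+ 11010111010
-------------
 101010100011  (end carry out of the top bit = 1)
Discarding the end carry: 01010100011
Decimal check:
  01111101001 = 512 + 256 + 128 + 64 + 32 + 8 + 1 = 1001
  00101000110 = 256 + 64 + 4 + 2 = 326
  1001 - 326 = 675, and 01010100011 = 512 + 128 + 32 + 2 + 1 = 675 ✓



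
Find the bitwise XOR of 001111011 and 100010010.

XOR: 1 when bits differ
  001111011
^ 100010010
-----------
  101101001
Decimal: 123 ^ 274 = 361



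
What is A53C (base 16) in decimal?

Expand by place value (powers of 16):
Digit values: A = 10, C = 12
A53C = 10 × 16^3 + 5 × 16^2 + 3 × 16^1 + 12 × 16^0
= 10 × 4096 + 5 × 256 + 3 × 16 + 12 × 1
= 40960 + 1280 + 48 + 12
= 42300



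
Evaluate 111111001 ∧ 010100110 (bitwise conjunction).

AND: 1 only when both bits are 1
  111111001
& 010100110
-----------
  010100000
Decimal: 505 & 166 = 160



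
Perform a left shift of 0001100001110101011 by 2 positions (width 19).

Original: 0001100001110101011 (decimal 50091)
Shift left by 2 positions
Append 2 zeros on the right
Result: 0110000111010101100 (decimal 200364)
Equivalent: 50091 << 2 = 50091 × 2^2 = 200364



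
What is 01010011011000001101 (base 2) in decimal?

Sum of powers of 2 for each 1-bit:
2^0 + 2^2 + 2^3 + 2^9 + 2^10 + 2^12 + 2^13 + 2^16 + 2^18
= 1 + 4 + 8 + 512 + 1024 + 4096 + 8192 + 65536 + 262144
= 341517



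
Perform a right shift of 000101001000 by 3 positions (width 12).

Original: 000101001000 (decimal 328)
Shift right by 3 positions
Drop the 3 low bits; fill with zeros on the left
Result: 000000101001 (decimal 41)
Equivalent: 328 >> 3 = 328 ÷ 2^3 = 41



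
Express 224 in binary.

Using repeated division by 2:
224 ÷ 2 = 112 remainder 0
112 ÷ 2 = 56 remainder 0
56 ÷ 2 = 28 remainder 0
28 ÷ 2 = 14 remainder 0
14 ÷ 2 = 7 remainder 0
7 ÷ 2 = 3 remainder 1
3 ÷ 2 = 1 remainder 1
1 ÷ 2 = 0 remainder 1
Reading remainders bottom to top: 11100000



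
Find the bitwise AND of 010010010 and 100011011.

AND: 1 only when both bits are 1
  010010010
& 100011011
-----------
  000010010
Decimal: 146 & 283 = 18



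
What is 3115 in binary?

Using repeated division by 2:
3115 ÷ 2 = 1557 remainder 1
1557 ÷ 2 = 778 remainder 1
778 ÷ 2 = 389 remainder 0
389 ÷ 2 = 194 remainder 1
194 ÷ 2 = 97 remainder 0
97 ÷ 2 = 48 remainder 1
48 ÷ 2 = 24 remainder 0
24 ÷ 2 = 12 remainder 0
12 ÷ 2 = 6 remainder 0
6 ÷ 2 = 3 remainder 0
3 ÷ 2 = 1 remainder 1
1 ÷ 2 = 0 remainder 1
Reading remainders bottom to top: 110000101011



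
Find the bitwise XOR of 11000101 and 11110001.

XOR: 1 when bits differ
  11000101
^ 11110001
----------
  00110100
Decimal: 197 ^ 241 = 52



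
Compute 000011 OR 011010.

OR: 1 when either bit is 1
  000011
| 011010
--------
  011011
Decimal: 3 | 26 = 27



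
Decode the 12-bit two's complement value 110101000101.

Binary: 110101000101
Sign bit: 1 (negative)
Invert: 001010111010
Add 1:  001010111011
Magnitude: 001010111011 = 512 + 128 + 32 + 16 + 8 + 2 + 1 = 699
Value: -699



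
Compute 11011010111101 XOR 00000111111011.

XOR: 1 when bits differ
  11011010111101
^ 00000111111011
----------------
  11011101000110
Decimal: 14013 ^ 507 = 14150



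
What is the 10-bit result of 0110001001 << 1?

Original: 0110001001 (decimal 393)
Shift left by 1 position
Append 1 zero on the right
Result: 1100010010 (decimal 786)
Equivalent: 393 << 1 = 393 × 2^1 = 786



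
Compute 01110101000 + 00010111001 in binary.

Add column by column from the right: bit + bit + carry-in; write the sum mod 2, carry 1 when the sum is 2 or 3.
carry:  11101110000
        01110101000
+       00010111001
-------------------
       010001100001
(the carry out of the leftmost column, 0, becomes the leading bit)
Decimal check:
  01110101000 = 512 + 256 + 128 + 32 + 8 = 936
  00010111001 = 128 + 32 + 16 + 8 + 1 = 185
  936 + 185 = 1121, and 010001100001 = 1024 + 64 + 32 + 1 = 1121 ✓



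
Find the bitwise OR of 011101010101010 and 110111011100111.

OR: 1 when either bit is 1
  011101010101010
| 110111011100111
-----------------
  111111011101111
Decimal: 15018 | 28391 = 32495



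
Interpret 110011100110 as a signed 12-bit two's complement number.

Binary: 110011100110
Sign bit: 1 (negative)
Invert: 001100011001
Add 1:  001100011010
Magnitude: 001100011010 = 512 + 256 + 16 + 8 + 2 = 794
Value: -794



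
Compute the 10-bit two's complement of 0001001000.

Original: 0001001000
Step 1 - Invert all bits: 1110110111
Step 2 - Add 1: 1110111000
Verification: 0001001000 + 1110111000 = 10000000000; discarding the end carry (carry out of the top bit) leaves the 10-bit value 0000000000, as required for x + (-x)



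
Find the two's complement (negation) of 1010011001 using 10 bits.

Original (sign bit 1, negative): 1010011001
Step 1 - Invert all bits: 0101100110
Step 2 - Add 1: 0101100111
Verification: 1010011001 + 0101100111 = 10000000000; discarding the end carry (carry out of the top bit) leaves the 10-bit value 0000000000, as required for x + (-x)



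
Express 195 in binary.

Using repeated division by 2:
195 ÷ 2 = 97 remainder 1
97 ÷ 2 = 48 remainder 1
48 ÷ 2 = 24 remainder 0
24 ÷ 2 = 12 remainder 0
12 ÷ 2 = 6 remainder 0
6 ÷ 2 = 3 remainder 0
3 ÷ 2 = 1 remainder 1
1 ÷ 2 = 0 remainder 1
Reading remainders bottom to top: 11000011



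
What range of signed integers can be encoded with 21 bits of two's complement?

For 21-bit two's complement:
Minimum: -2^20 = -1048576
Maximum: 2^20 - 1 = 1048575



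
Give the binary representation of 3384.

Using repeated division by 2:
3384 ÷ 2 = 1692 remainder 0
1692 ÷ 2 = 846 remainder 0
846 ÷ 2 = 423 remainder 0
423 ÷ 2 = 211 remainder 1
211 ÷ 2 = 105 remainder 1
105 ÷ 2 = 52 remainder 1
52 ÷ 2 = 26 remainder 0
26 ÷ 2 = 13 remainder 0
13 ÷ 2 = 6 remainder 1
6 ÷ 2 = 3 remainder 0
3 ÷ 2 = 1 remainder 1
1 ÷ 2 = 0 remainder 1
Reading remainders bottom to top: 110100111000



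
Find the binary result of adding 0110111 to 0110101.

Add column by column from the right: bit + bit + carry-in; write the sum mod 2, carry 1 when the sum is 2 or 3.
carry:  1101110
        0110111
+       0110101
---------------
       01101100
(the carry out of the leftmost column, 0, becomes the leading bit)
Decimal check:
  0110111 = 32 + 16 + 4 + 2 + 1 = 55
  0110101 = 32 + 16 + 4 + 1 = 53
  55 + 53 = 108, and 01101100 = 64 + 32 + 8 + 4 = 108 ✓



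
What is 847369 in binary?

Using repeated division by 2:
847369 ÷ 2 = 423684 remainder 1
423684 ÷ 2 = 211842 remainder 0
211842 ÷ 2 = 105921 remainder 0
105921 ÷ 2 = 52960 remainder 1
52960 ÷ 2 = 26480 remainder 0
26480 ÷ 2 = 13240 remainder 0
13240 ÷ 2 = 6620 remainder 0
6620 ÷ 2 = 3310 remainder 0
3310 ÷ 2 = 1655 remainder 0
1655 ÷ 2 = 827 remainder 1
827 ÷ 2 = 413 remainder 1
413 ÷ 2 = 206 remainder 1
206 ÷ 2 = 103 remainder 0
103 ÷ 2 = 51 remainder 1
51 ÷ 2 = 25 remainder 1
25 ÷ 2 = 12 remainder 1
12 ÷ 2 = 6 remainder 0
6 ÷ 2 = 3 remainder 0
3 ÷ 2 = 1 remainder 1
1 ÷ 2 = 0 remainder 1
Reading remainders bottom to top: 11001110111000001001



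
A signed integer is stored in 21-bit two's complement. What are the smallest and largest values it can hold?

For 21-bit two's complement:
Minimum: -2^20 = -1048576
Maximum: 2^20 - 1 = 1048575



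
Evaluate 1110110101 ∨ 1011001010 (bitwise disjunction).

OR: 1 when either bit is 1
  1110110101
| 1011001010
------------
  1111111111
Decimal: 949 | 714 = 1023



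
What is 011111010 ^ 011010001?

XOR: 1 when bits differ
  011111010
^ 011010001
-----------
  000101011
Decimal: 250 ^ 209 = 43



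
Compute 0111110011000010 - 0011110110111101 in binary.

Method 1 - Direct subtraction (column by column from the right: bit − bit − borrow-in; if negative, add 2 and borrow 1 from the next column):
borrow: 0111111001111010
        0111110011000010
-       0011110110111101
------------------------
        0011111100000101

Method 2 - Add two's complement:
Two's complement of 0011110110111101: invert → 1100001001000010, add 1 → 1100001001000011
  0111110011000010
+ 1100001001000011
------------------
 10011111100000101  (end carry out of the top bit = 1)
Discarding the end carry: 0011111100000101
Decimal check:
  0111110011000010 = 16384 + 8192 + 4096 + 2048 + 1024 + 128 + 64 + 2 = 31938
  0011110110111101 = 8192 + 4096 + 2048 + 1024 + 256 + 128 + 32 + 16 + 8 + 4 + 1 = 15805
  31938 - 15805 = 16133, and 0011111100000101 = 8192 + 4096 + 2048 + 1024 + 512 + 256 + 4 + 1 = 16133 ✓



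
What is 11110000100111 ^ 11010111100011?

XOR: 1 when bits differ
  11110000100111
^ 11010111100011
----------------
  00100111000100
Decimal: 15399 ^ 13795 = 2500



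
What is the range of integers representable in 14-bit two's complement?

For 14-bit two's complement:
Minimum: -2^13 = -8192
Maximum: 2^13 - 1 = 8191



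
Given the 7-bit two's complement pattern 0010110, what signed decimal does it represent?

Binary: 0010110
Sign bit: 0 (non-negative)
Read directly as an unsigned value:
0010110 = 16 + 4 + 2 = 22
Value: 22



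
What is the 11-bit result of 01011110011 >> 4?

Original: 01011110011 (decimal 755)
Shift right by 4 positions
Drop the 4 low bits; fill with zeros on the left
Result: 00000101111 (decimal 47)
Equivalent: 755 >> 4 = 755 ÷ 2^4 = 47



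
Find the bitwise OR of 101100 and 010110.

OR: 1 when either bit is 1
  101100
| 010110
--------
  111110
Decimal: 44 | 22 = 62

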